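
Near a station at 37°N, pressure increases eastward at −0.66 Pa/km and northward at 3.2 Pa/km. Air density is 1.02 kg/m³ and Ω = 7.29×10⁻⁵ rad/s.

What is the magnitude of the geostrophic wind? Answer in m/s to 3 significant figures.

36.5 m/s

Coriolis parameter at 37°N:
f = 2Ω sin φ = 2 × 7.29×10⁻⁵ × sin 37° = 8.77×10⁻⁵ s⁻¹
Component geostrophic relations (x east, y north):
u_g = −(1/(fρ)) ∂P/∂y,  v_g = (1/(fρ)) ∂P/∂x
u_g = −(3.2×10⁻³)/(8.77×10⁻⁵ × 1.02) = −35.8 m/s;  v_g = (−0.66×10⁻³)/(8.77×10⁻⁵ × 1.02) = −7.37 m/s
|V_g| = √(u_g² + v_g²) = 36.5 m/s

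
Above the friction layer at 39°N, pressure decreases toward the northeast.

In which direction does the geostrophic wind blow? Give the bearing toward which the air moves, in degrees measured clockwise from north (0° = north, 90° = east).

135°

The pressure-gradient force points toward the northeast (bearing 045°).
Geostrophic balance: in the Northern Hemisphere the Coriolis force deflects motion to the right, so the geostrophic wind blows 90° to the right of the pressure-gradient force (low pressure on the left).
Rotating 045° by 90° clockwise gives 135° — the wind blows toward the southeast.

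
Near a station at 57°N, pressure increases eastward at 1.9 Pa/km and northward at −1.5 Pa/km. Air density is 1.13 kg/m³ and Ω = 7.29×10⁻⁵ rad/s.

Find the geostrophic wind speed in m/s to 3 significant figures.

Coriolis parameter at 57°N:
f = 2Ω sin φ = 2 × 7.29×10⁻⁵ × sin 57° = 1.22×10⁻⁴ s⁻¹
Component geostrophic relations (x east, y north):
u_g = −(1/(fρ)) ∂P/∂y,  v_g = (1/(fρ)) ∂P/∂x
u_g = −(−1.5×10⁻³)/(1.22×10⁻⁴ × 1.13) = 10.9 m/s;  v_g = (1.9×10⁻³)/(1.22×10⁻⁴ × 1.13) = 13.8 m/s
|V_g| = √(u_g² + v_g²) = 17.5 m/s

17.5 m/s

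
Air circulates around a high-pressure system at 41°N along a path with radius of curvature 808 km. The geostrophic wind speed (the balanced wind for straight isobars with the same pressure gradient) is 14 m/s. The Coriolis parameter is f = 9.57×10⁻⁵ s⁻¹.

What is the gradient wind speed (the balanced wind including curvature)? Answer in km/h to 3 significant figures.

66.1 km/h

Around a high, pressure-gradient force acts outward with centrifugal, so Coriolis balances both:
fV = (1/ρ)|∂P/∂n| + V²/R  →  V² − fR·V + fR·V_g = 0
With fR = 9.57×10⁻⁵ × 808×10³ m = 77.3 m/s:
V = [fR − √((fR)² − 4 fR V_g)]/2 = [77.3 − √(77.3² − 4×77.3×14)]/2 = 18.4 m/s
Supergeostrophic (V > V_g = 14 m/s), as expected around a high.
Converting: 18.4 m/s × 3.6 = 66.1 km/h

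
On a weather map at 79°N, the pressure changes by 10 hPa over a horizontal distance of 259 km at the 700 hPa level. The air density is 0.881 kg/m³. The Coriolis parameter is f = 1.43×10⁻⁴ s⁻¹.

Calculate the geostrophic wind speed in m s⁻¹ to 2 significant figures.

31 m s⁻¹

Pressure gradient: |∂P/∂n| = 1000 Pa / 259000 m = 3.86×10⁻³ Pa/m
Geostrophic balance (pressure-gradient force = Coriolis force):
V_g = (1/(fρ)) |∂P/∂n| = 3.86×10⁻³ / (1.43×10⁻⁴ × 0.881) = 30.6 m/s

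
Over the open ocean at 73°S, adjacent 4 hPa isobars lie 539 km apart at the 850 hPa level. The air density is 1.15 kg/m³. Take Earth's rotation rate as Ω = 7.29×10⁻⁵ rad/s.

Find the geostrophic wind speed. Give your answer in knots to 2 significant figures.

Coriolis parameter at 73°S:
f = 2Ω sin φ = 2 × 7.29×10⁻⁵ × sin 73° = 1.39×10⁻⁴ s⁻¹
Pressure gradient: |∂P/∂n| = 400 Pa / 539000 m = 7.42×10⁻⁴ Pa/m
Geostrophic balance (pressure-gradient force = Coriolis force):
V_g = (1/(fρ)) |∂P/∂n| = 7.42×10⁻⁴ / (1.39×10⁻⁴ × 1.15) = 4.63 m/s
Converting: 4.63 m/s × 1.944 = 9.0 knots

9.0 knots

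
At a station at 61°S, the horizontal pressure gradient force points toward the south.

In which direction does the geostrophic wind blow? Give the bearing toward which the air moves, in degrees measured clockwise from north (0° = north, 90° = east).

090°

The pressure-gradient force points toward the south (bearing 180°).
Geostrophic balance: in the Southern Hemisphere the Coriolis force deflects motion to the left, so the geostrophic wind blows 90° to the left of the pressure-gradient force (low pressure on the right).
Rotating 180° by 90° counterclockwise gives 090° — the wind blows toward the east.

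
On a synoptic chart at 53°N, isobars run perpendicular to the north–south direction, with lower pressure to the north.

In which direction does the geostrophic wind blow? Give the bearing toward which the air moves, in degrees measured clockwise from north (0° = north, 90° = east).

The pressure-gradient force points toward the north (bearing 000°).
Geostrophic balance: in the Northern Hemisphere the Coriolis force deflects motion to the right, so the geostrophic wind blows 90° to the right of the pressure-gradient force (low pressure on the left).
Rotating 000° by 90° clockwise gives 090° — the wind blows toward the east.

090°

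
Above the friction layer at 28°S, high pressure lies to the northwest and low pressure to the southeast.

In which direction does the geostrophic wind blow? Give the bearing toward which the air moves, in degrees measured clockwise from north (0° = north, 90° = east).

The pressure-gradient force points toward the southeast (bearing 135°).
Geostrophic balance: in the Southern Hemisphere the Coriolis force deflects motion to the left, so the geostrophic wind blows 90° to the left of the pressure-gradient force (low pressure on the right).
Rotating 135° by 90° counterclockwise gives 045° — the wind blows toward the northeast.

045°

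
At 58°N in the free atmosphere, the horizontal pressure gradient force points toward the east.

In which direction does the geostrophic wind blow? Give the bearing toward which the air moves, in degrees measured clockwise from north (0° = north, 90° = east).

180°

The pressure-gradient force points toward the east (bearing 090°).
Geostrophic balance: in the Northern Hemisphere the Coriolis force deflects motion to the right, so the geostrophic wind blows 90° to the right of the pressure-gradient force (low pressure on the left).
Rotating 090° by 90° clockwise gives 180° — the wind blows toward the south.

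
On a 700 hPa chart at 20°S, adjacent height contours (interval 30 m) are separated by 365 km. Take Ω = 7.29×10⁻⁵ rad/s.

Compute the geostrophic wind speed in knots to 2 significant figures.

31 knots

Coriolis parameter at 20°S:
f = 2Ω sin φ = 2 × 7.29×10⁻⁵ × sin 20° = 4.99×10⁻⁵ s⁻¹
Height gradient: |∂Z/∂n| = 30 m / 365000 m = 8.22×10⁻⁵
On a pressure surface, geostrophic balance gives V_g = (g/f)|∂Z/∂n|:
V_g = 9.81 × 8.22×10⁻⁵ / 4.99×10⁻⁵ = 16.2 m/s
Converting: 16.2 m/s × 1.944 = 31 knots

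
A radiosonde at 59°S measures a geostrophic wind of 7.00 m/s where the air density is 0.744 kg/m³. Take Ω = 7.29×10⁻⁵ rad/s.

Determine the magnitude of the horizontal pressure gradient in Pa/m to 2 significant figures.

6.5×10⁻⁴ Pa/m

Coriolis parameter at 59°S:
f = 2Ω sin φ = 2 × 7.29×10⁻⁵ × sin 59° = 1.25×10⁻⁴ s⁻¹
Geostrophic balance rearranged: |∂P/∂n| = f ρ V_g
|∂P/∂n| = 1.25×10⁻⁴ × 0.744 × 7.00 = 6.51×10⁻⁴ Pa/m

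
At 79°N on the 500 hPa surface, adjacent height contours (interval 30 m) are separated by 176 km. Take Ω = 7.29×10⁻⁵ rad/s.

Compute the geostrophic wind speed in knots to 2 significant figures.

23 knots

Coriolis parameter at 79°N:
f = 2Ω sin φ = 2 × 7.29×10⁻⁵ × sin 79° = 1.43×10⁻⁴ s⁻¹
Height gradient: |∂Z/∂n| = 30 m / 176000 m = 1.70×10⁻⁴
On a pressure surface, geostrophic balance gives V_g = (g/f)|∂Z/∂n|:
V_g = 9.81 × 1.70×10⁻⁴ / 1.43×10⁻⁴ = 11.7 m/s
Converting: 11.7 m/s × 1.944 = 23 knots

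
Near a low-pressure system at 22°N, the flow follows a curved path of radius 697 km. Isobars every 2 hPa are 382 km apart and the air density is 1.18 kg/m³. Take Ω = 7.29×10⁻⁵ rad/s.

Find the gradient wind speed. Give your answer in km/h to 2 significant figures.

25 km/h

Coriolis parameter at 22°N:
f = 2Ω sin φ = 2 × 7.29×10⁻⁵ × sin 22° = 5.46×10⁻⁵ s⁻¹
Pressure gradient: |∂P/∂n| = 200 Pa / 382000 m = 5.24×10⁻⁴ Pa/m
Geostrophic speed: V_g = |∂P/∂n|/(fρ) = 5.24×10⁻⁴/(5.46×10⁻⁵ × 1.18) = 8.12 m/s
Around a low, centrifugal force acts outward with Coriolis, so pressure-gradient force balances both:
(1/ρ)|∂P/∂n| = fV + V²/R  →  V² + fR·V − fR·V_g = 0
With fR = 5.46×10⁻⁵ × 697×10³ m = 38.1 m/s:
V = [−fR + √((fR)² + 4 fR V_g)]/2 = [−38.1 + √(38.1² + 4×38.1×8.12)]/2 = 6.88 m/s
Subgeostrophic (V < V_g = 8.12 m/s), as expected around a low.
Converting: 6.88 m/s × 3.6 = 25 km/h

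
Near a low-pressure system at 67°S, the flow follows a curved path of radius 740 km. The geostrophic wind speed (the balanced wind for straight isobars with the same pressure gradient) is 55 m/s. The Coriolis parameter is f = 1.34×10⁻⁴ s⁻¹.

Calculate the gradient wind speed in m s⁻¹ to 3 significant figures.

39.4 m s⁻¹

Around a low, centrifugal force acts outward with Coriolis, so pressure-gradient force balances both:
(1/ρ)|∂P/∂n| = fV + V²/R  →  V² + fR·V − fR·V_g = 0
With fR = 1.34×10⁻⁴ × 740×10³ m = 99.2 m/s:
V = [−fR + √((fR)² + 4 fR V_g)]/2 = [−99.2 + √(99.2² + 4×99.2×55)]/2 = 39.4 m/s
Subgeostrophic (V < V_g = 55 m/s), as expected around a low.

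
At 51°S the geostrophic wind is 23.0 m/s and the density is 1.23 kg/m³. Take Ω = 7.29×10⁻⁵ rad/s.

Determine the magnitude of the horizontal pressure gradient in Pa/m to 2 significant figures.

Coriolis parameter at 51°S:
f = 2Ω sin φ = 2 × 7.29×10⁻⁵ × sin 51° = 1.13×10⁻⁴ s⁻¹
Geostrophic balance rearranged: |∂P/∂n| = f ρ V_g
|∂P/∂n| = 1.13×10⁻⁴ × 1.23 × 23.0 = 3.21×10⁻³ Pa/m

3.2×10⁻³ Pa/m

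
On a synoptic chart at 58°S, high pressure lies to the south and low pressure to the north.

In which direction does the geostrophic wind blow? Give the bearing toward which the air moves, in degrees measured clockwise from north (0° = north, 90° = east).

The pressure-gradient force points toward the north (bearing 000°).
Geostrophic balance: in the Southern Hemisphere the Coriolis force deflects motion to the left, so the geostrophic wind blows 90° to the left of the pressure-gradient force (low pressure on the right).
Rotating 000° by 90° counterclockwise gives 270° — the wind blows toward the west.

270°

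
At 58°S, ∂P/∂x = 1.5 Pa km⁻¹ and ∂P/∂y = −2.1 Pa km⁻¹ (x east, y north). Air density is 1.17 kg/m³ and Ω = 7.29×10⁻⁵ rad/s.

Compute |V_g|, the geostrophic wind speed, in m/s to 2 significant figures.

Coriolis parameter at 58°S:
f = 2Ω sin φ = 2 × 7.29×10⁻⁵ × sin 58° = 1.24×10⁻⁴ s⁻¹
In the Southern Hemisphere f is negative: f = −1.24×10⁻⁴ s⁻¹.
Component geostrophic relations (x east, y north):
u_g = −(1/(fρ)) ∂P/∂y,  v_g = (1/(fρ)) ∂P/∂x
u_g = −(−2.1×10⁻³)/(−1.24×10⁻⁴ × 1.17) = −14.5 m/s;  v_g = (1.5×10⁻³)/(−1.24×10⁻⁴ × 1.17) = −10.4 m/s
|V_g| = √(u_g² + v_g²) = 17.8 m/s

18 m/s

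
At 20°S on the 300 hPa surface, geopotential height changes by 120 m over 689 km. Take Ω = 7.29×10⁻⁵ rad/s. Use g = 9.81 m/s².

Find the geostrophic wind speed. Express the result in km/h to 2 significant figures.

Coriolis parameter at 20°S:
f = 2Ω sin φ = 2 × 7.29×10⁻⁵ × sin 20° = 4.99×10⁻⁵ s⁻¹
Height gradient: |∂Z/∂n| = 120 m / 689000 m = 1.74×10⁻⁴
On a pressure surface, geostrophic balance gives V_g = (g/f)|∂Z/∂n|:
V_g = 9.81 × 1.74×10⁻⁴ / 4.99×10⁻⁵ = 34.3 m/s
Converting: 34.3 m/s × 3.6 = 120 km/h

120 km/h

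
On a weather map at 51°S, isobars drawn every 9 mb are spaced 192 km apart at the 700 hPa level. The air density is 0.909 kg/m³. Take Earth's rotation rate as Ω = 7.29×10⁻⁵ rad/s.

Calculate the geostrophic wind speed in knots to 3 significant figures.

88.5 knots

Coriolis parameter at 51°S:
f = 2Ω sin φ = 2 × 7.29×10⁻⁵ × sin 51° = 1.13×10⁻⁴ s⁻¹
Pressure gradient: |∂P/∂n| = 900 Pa / 192000 m = 4.69×10⁻³ Pa/m
Geostrophic balance (pressure-gradient force = Coriolis force):
V_g = (1/(fρ)) |∂P/∂n| = 4.69×10⁻³ / (1.13×10⁻⁴ × 0.909) = 45.5 m/s
Converting: 45.5 m/s × 1.944 = 88.5 knots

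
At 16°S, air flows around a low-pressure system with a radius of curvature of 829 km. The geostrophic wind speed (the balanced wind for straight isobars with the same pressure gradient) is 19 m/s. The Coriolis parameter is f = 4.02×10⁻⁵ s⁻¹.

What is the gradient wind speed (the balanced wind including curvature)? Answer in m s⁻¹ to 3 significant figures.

13.5 m s⁻¹

Around a low, centrifugal force acts outward with Coriolis, so pressure-gradient force balances both:
(1/ρ)|∂P/∂n| = fV + V²/R  →  V² + fR·V − fR·V_g = 0
With fR = 4.02×10⁻⁵ × 829×10³ m = 33.3 m/s:
V = [−fR + √((fR)² + 4 fR V_g)]/2 = [−33.3 + √(33.3² + 4×33.3×19)]/2 = 13.5 m/s
Subgeostrophic (V < V_g = 19 m/s), as expected around a low.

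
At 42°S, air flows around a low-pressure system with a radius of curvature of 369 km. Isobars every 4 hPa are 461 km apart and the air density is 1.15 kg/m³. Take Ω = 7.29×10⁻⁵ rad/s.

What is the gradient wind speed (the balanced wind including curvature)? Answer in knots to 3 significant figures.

12.7 knots

Coriolis parameter at 42°S:
f = 2Ω sin φ = 2 × 7.29×10⁻⁵ × sin 42° = 9.76×10⁻⁵ s⁻¹
Pressure gradient: |∂P/∂n| = 400 Pa / 461000 m = 8.68×10⁻⁴ Pa/m
Geostrophic speed: V_g = |∂P/∂n|/(fρ) = 8.68×10⁻⁴/(9.76×10⁻⁵ × 1.15) = 7.73 m/s
Around a low, centrifugal force acts outward with Coriolis, so pressure-gradient force balances both:
(1/ρ)|∂P/∂n| = fV + V²/R  →  V² + fR·V − fR·V_g = 0
With fR = 9.76×10⁻⁵ × 369×10³ m = 36.0 m/s:
V = [−fR + √((fR)² + 4 fR V_g)]/2 = [−36.0 + √(36.0² + 4×36.0×7.73)]/2 = 6.54 m/s
Subgeostrophic (V < V_g = 7.73 m/s), as expected around a low.
Converting: 6.54 m/s × 1.944 = 12.7 knots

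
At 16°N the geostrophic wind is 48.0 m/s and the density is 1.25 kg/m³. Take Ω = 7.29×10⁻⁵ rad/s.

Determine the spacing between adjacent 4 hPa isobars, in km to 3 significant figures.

166 km

Coriolis parameter at 16°N:
f = 2Ω sin φ = 2 × 7.29×10⁻⁵ × sin 16° = 4.02×10⁻⁵ s⁻¹
Geostrophic balance rearranged: |∂P/∂n| = f ρ V_g
|∂P/∂n| = 4.02×10⁻⁵ × 1.25 × 48.0 = 2.41×10⁻³ Pa/m
Isobar spacing: Δn = ΔP/|∂P/∂n| = 400 Pa / 2.41×10⁻³ Pa/m = 165887 m ≈ 166 km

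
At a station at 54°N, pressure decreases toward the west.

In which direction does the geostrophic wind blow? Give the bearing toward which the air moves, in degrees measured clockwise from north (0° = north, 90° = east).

The pressure-gradient force points toward the west (bearing 270°).
Geostrophic balance: in the Northern Hemisphere the Coriolis force deflects motion to the right, so the geostrophic wind blows 90° to the right of the pressure-gradient force (low pressure on the left).
Rotating 270° by 90° clockwise gives 000° — the wind blows toward the north.

000°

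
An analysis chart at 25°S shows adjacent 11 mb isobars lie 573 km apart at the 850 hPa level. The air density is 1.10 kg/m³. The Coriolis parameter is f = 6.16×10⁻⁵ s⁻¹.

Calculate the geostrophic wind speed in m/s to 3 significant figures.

Pressure gradient: |∂P/∂n| = 1100 Pa / 573000 m = 1.92×10⁻³ Pa/m
Geostrophic balance (pressure-gradient force = Coriolis force):
V_g = (1/(fρ)) |∂P/∂n| = 1.92×10⁻³ / (6.16×10⁻⁵ × 1.10) = 28.3 m/s

28.3 m/s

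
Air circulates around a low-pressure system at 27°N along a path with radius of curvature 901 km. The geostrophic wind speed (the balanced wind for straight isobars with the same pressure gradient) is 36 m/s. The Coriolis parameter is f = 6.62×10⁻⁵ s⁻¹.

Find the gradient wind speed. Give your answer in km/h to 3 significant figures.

91.0 km/h

Around a low, centrifugal force acts outward with Coriolis, so pressure-gradient force balances both:
(1/ρ)|∂P/∂n| = fV + V²/R  →  V² + fR·V − fR·V_g = 0
With fR = 6.62×10⁻⁵ × 901×10³ m = 59.6 m/s:
V = [−fR + √((fR)² + 4 fR V_g)]/2 = [−59.6 + √(59.6² + 4×59.6×36)]/2 = 25.3 m/s
Subgeostrophic (V < V_g = 36 m/s), as expected around a low.
Converting: 25.3 m/s × 3.6 = 91.0 km/h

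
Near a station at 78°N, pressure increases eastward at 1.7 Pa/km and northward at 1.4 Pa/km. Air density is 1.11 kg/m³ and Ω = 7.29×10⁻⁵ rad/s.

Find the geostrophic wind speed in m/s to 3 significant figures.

13.9 m/s

Coriolis parameter at 78°N:
f = 2Ω sin φ = 2 × 7.29×10⁻⁵ × sin 78° = 1.43×10⁻⁴ s⁻¹
Component geostrophic relations (x east, y north):
u_g = −(1/(fρ)) ∂P/∂y,  v_g = (1/(fρ)) ∂P/∂x
u_g = −(1.4×10⁻³)/(1.43×10⁻⁴ × 1.11) = −8.84 m/s;  v_g = (1.7×10⁻³)/(1.43×10⁻⁴ × 1.11) = 10.7 m/s
|V_g| = √(u_g² + v_g²) = 13.9 m/s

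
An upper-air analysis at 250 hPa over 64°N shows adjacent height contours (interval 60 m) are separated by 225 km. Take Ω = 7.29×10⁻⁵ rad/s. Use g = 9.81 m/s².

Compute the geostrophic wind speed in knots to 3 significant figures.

38.8 knots

Coriolis parameter at 64°N:
f = 2Ω sin φ = 2 × 7.29×10⁻⁵ × sin 64° = 1.31×10⁻⁴ s⁻¹
Height gradient: |∂Z/∂n| = 60 m / 225000 m = 2.67×10⁻⁴
On a pressure surface, geostrophic balance gives V_g = (g/f)|∂Z/∂n|:
V_g = 9.81 × 2.67×10⁻⁴ / 1.31×10⁻⁴ = 20.0 m/s
Converting: 20.0 m/s × 1.944 = 38.8 knots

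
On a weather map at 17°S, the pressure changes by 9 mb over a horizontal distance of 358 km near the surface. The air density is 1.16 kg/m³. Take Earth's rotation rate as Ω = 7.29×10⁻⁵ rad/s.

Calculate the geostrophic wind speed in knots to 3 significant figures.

Coriolis parameter at 17°S:
f = 2Ω sin φ = 2 × 7.29×10⁻⁵ × sin 17° = 4.26×10⁻⁵ s⁻¹
Pressure gradient: |∂P/∂n| = 900 Pa / 358000 m = 2.51×10⁻³ Pa/m
Geostrophic balance (pressure-gradient force = Coriolis force):
V_g = (1/(fρ)) |∂P/∂n| = 2.51×10⁻³ / (4.26×10⁻⁵ × 1.16) = 50.8 m/s
Converting: 50.8 m/s × 1.944 = 98.8 knots

98.8 knots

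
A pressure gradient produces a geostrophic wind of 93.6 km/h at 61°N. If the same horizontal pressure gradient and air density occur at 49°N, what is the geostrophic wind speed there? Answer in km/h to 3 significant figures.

With the same pressure gradient and density, V_g ∝ 1/f ∝ 1/sin φ.
V₂ = V₁ · sin φ₁ / sin φ₂ = 93.6 × sin 61° / sin 49°
V₂ = 93.6 × 0.8746/0.7547 = 108 km/h

108 km/h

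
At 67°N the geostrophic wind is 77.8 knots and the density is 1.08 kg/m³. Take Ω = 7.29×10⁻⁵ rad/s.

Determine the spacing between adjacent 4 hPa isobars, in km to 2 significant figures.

Coriolis parameter at 67°N:
f = 2Ω sin φ = 2 × 7.29×10⁻⁵ × sin 67° = 1.34×10⁻⁴ s⁻¹
Wind speed in SI: 77.8 knots = 40.0 m/s
Geostrophic balance rearranged: |∂P/∂n| = f ρ V_g
|∂P/∂n| = 1.34×10⁻⁴ × 1.08 × 40.0 = 5.80×10⁻³ Pa/m
Isobar spacing: Δn = ΔP/|∂P/∂n| = 400 Pa / 5.80×10⁻³ Pa/m = 68950 m ≈ 69 km

69 km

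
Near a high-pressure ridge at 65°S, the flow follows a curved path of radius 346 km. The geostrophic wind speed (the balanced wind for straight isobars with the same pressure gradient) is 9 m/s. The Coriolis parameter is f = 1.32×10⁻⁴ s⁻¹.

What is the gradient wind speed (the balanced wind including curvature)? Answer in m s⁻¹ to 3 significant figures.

12.3 m s⁻¹

Around a high, pressure-gradient force acts outward with centrifugal, so Coriolis balances both:
fV = (1/ρ)|∂P/∂n| + V²/R  →  V² − fR·V + fR·V_g = 0
With fR = 1.32×10⁻⁴ × 346×10³ m = 45.7 m/s:
V = [fR − √((fR)² − 4 fR V_g)]/2 = [45.7 − √(45.7² − 4×45.7×9)]/2 = 12.3 m/s
Supergeostrophic (V > V_g = 9 m/s), as expected around a high.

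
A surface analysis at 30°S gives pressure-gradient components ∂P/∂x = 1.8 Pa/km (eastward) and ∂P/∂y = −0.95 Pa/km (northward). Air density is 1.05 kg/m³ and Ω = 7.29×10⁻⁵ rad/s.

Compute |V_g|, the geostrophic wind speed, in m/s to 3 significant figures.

26.6 m/s

Coriolis parameter at 30°S:
f = 2Ω sin φ = 2 × 7.29×10⁻⁵ × sin 30° = 7.29×10⁻⁵ s⁻¹
In the Southern Hemisphere f is negative: f = −7.29×10⁻⁵ s⁻¹.
Component geostrophic relations (x east, y north):
u_g = −(1/(fρ)) ∂P/∂y,  v_g = (1/(fρ)) ∂P/∂x
u_g = −(−0.95×10⁻³)/(−7.29×10⁻⁵ × 1.05) = −12.4 m/s;  v_g = (1.8×10⁻³)/(−7.29×10⁻⁵ × 1.05) = −23.5 m/s
|V_g| = √(u_g² + v_g²) = 26.6 m/s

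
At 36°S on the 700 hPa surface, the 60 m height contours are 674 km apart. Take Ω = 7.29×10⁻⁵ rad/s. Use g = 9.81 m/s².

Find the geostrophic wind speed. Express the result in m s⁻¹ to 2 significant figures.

Coriolis parameter at 36°S:
f = 2Ω sin φ = 2 × 7.29×10⁻⁵ × sin 36° = 8.57×10⁻⁵ s⁻¹
Height gradient: |∂Z/∂n| = 60 m / 674000 m = 8.90×10⁻⁵
On a pressure surface, geostrophic balance gives V_g = (g/f)|∂Z/∂n|:
V_g = 9.81 × 8.90×10⁻⁵ / 8.57×10⁻⁵ = 10.2 m/s

10 m s⁻¹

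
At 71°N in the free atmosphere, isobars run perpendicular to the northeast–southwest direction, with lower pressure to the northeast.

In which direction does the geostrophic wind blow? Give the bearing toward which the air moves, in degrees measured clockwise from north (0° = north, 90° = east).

135°

The pressure-gradient force points toward the northeast (bearing 045°).
Geostrophic balance: in the Northern Hemisphere the Coriolis force deflects motion to the right, so the geostrophic wind blows 90° to the right of the pressure-gradient force (low pressure on the left).
Rotating 045° by 90° clockwise gives 135° — the wind blows toward the southeast.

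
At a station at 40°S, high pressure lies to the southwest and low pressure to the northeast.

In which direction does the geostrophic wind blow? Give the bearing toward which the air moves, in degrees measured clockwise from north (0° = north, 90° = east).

315°

The pressure-gradient force points toward the northeast (bearing 045°).
Geostrophic balance: in the Southern Hemisphere the Coriolis force deflects motion to the left, so the geostrophic wind blows 90° to the left of the pressure-gradient force (low pressure on the right).
Rotating 045° by 90° counterclockwise gives 315° — the wind blows toward the northwest.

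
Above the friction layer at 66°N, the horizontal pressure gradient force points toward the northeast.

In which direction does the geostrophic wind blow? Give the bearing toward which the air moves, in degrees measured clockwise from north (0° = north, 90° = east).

The pressure-gradient force points toward the northeast (bearing 045°).
Geostrophic balance: in the Northern Hemisphere the Coriolis force deflects motion to the right, so the geostrophic wind blows 90° to the right of the pressure-gradient force (low pressure on the left).
Rotating 045° by 90° clockwise gives 135° — the wind blows toward the southeast.

135°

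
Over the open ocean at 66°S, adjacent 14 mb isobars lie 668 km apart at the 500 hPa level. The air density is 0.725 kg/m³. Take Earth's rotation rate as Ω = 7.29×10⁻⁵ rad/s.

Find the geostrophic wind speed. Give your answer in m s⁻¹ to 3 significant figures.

Coriolis parameter at 66°S:
f = 2Ω sin φ = 2 × 7.29×10⁻⁵ × sin 66° = 1.33×10⁻⁴ s⁻¹
Pressure gradient: |∂P/∂n| = 1400 Pa / 668000 m = 2.10×10⁻³ Pa/m
Geostrophic balance (pressure-gradient force = Coriolis force):
V_g = (1/(fρ)) |∂P/∂n| = 2.10×10⁻³ / (1.33×10⁻⁴ × 0.725) = 21.7 m/s

21.7 m s⁻¹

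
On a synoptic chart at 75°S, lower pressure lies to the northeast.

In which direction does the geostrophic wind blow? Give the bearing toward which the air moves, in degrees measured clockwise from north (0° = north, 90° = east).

The pressure-gradient force points toward the northeast (bearing 045°).
Geostrophic balance: in the Southern Hemisphere the Coriolis force deflects motion to the left, so the geostrophic wind blows 90° to the left of the pressure-gradient force (low pressure on the right).
Rotating 045° by 90° counterclockwise gives 315° — the wind blows toward the northwest.

315°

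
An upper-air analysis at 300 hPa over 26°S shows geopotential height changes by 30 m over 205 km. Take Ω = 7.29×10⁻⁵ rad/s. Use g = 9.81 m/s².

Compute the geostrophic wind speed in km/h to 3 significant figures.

80.9 km/h

Coriolis parameter at 26°S:
f = 2Ω sin φ = 2 × 7.29×10⁻⁵ × sin 26° = 6.39×10⁻⁵ s⁻¹
Height gradient: |∂Z/∂n| = 30 m / 205000 m = 1.46×10⁻⁴
On a pressure surface, geostrophic balance gives V_g = (g/f)|∂Z/∂n|:
V_g = 9.81 × 1.46×10⁻⁴ / 6.39×10⁻⁵ = 22.5 m/s
Converting: 22.5 m/s × 3.6 = 80.9 km/h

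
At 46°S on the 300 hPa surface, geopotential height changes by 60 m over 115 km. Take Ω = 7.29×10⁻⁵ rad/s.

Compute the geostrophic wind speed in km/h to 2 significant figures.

Coriolis parameter at 46°S:
f = 2Ω sin φ = 2 × 7.29×10⁻⁵ × sin 46° = 1.05×10⁻⁴ s⁻¹
Height gradient: |∂Z/∂n| = 60 m / 115000 m = 5.22×10⁻⁴
On a pressure surface, geostrophic balance gives V_g = (g/f)|∂Z/∂n|:
V_g = 9.81 × 5.22×10⁻⁴ / 1.05×10⁻⁴ = 48.8 m/s
Converting: 48.8 m/s × 3.6 = 180 km/h

180 km/h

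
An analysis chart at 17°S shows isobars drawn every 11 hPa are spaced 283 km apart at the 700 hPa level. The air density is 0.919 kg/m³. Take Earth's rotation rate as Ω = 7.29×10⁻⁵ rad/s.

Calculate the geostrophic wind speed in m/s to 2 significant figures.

Coriolis parameter at 17°S:
f = 2Ω sin φ = 2 × 7.29×10⁻⁵ × sin 17° = 4.26×10⁻⁵ s⁻¹
Pressure gradient: |∂P/∂n| = 1100 Pa / 283000 m = 3.89×10⁻³ Pa/m
Geostrophic balance (pressure-gradient force = Coriolis force):
V_g = (1/(fρ)) |∂P/∂n| = 3.89×10⁻³ / (4.26×10⁻⁵ × 0.919) = 99.2 m/s

99 m/s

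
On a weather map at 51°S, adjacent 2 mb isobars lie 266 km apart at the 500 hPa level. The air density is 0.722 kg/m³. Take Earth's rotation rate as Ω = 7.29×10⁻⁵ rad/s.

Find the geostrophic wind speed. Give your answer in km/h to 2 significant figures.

Coriolis parameter at 51°S:
f = 2Ω sin φ = 2 × 7.29×10⁻⁵ × sin 51° = 1.13×10⁻⁴ s⁻¹
Pressure gradient: |∂P/∂n| = 200 Pa / 266000 m = 7.52×10⁻⁴ Pa/m
Geostrophic balance (pressure-gradient force = Coriolis force):
V_g = (1/(fρ)) |∂P/∂n| = 7.52×10⁻⁴ / (1.13×10⁻⁴ × 0.722) = 9.19 m/s
Converting: 9.19 m/s × 3.6 = 33 km/h

33 km/h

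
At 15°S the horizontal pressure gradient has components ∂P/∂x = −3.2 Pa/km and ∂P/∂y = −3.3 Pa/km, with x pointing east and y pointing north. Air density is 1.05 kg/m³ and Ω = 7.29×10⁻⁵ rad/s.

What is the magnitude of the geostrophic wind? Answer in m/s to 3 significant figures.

116 m/s

Coriolis parameter at 15°S:
f = 2Ω sin φ = 2 × 7.29×10⁻⁵ × sin 15° = 3.77×10⁻⁵ s⁻¹
In the Southern Hemisphere f is negative: f = −3.77×10⁻⁵ s⁻¹.
Component geostrophic relations (x east, y north):
u_g = −(1/(fρ)) ∂P/∂y,  v_g = (1/(fρ)) ∂P/∂x
u_g = −(−3.3×10⁻³)/(−3.77×10⁻⁵ × 1.05) = −83.3 m/s;  v_g = (−3.2×10⁻³)/(−3.77×10⁻⁵ × 1.05) = 80.8 m/s
|V_g| = √(u_g² + v_g²) = 116 m/s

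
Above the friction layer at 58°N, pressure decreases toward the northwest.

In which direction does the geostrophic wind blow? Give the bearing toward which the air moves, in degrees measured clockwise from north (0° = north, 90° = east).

045°

The pressure-gradient force points toward the northwest (bearing 315°).
Geostrophic balance: in the Northern Hemisphere the Coriolis force deflects motion to the right, so the geostrophic wind blows 90° to the right of the pressure-gradient force (low pressure on the left).
Rotating 315° by 90° clockwise gives 045° — the wind blows toward the northeast.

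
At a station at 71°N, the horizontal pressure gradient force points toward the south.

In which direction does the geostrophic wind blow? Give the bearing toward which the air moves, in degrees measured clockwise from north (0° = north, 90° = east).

270°

The pressure-gradient force points toward the south (bearing 180°).
Geostrophic balance: in the Northern Hemisphere the Coriolis force deflects motion to the right, so the geostrophic wind blows 90° to the right of the pressure-gradient force (low pressure on the left).
Rotating 180° by 90° clockwise gives 270° — the wind blows toward the west.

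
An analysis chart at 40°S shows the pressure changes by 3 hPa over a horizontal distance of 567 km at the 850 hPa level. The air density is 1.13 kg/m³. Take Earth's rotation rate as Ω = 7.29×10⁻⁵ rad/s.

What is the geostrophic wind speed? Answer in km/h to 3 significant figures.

Coriolis parameter at 40°S:
f = 2Ω sin φ = 2 × 7.29×10⁻⁵ × sin 40° = 9.37×10⁻⁵ s⁻¹
Pressure gradient: |∂P/∂n| = 300 Pa / 567000 m = 5.29×10⁻⁴ Pa/m
Geostrophic balance (pressure-gradient force = Coriolis force):
V_g = (1/(fρ)) |∂P/∂n| = 5.29×10⁻⁴ / (9.37×10⁻⁵ × 1.13) = 5.00 m/s
Converting: 5.00 m/s × 3.6 = 18.0 km/h

18.0 km/h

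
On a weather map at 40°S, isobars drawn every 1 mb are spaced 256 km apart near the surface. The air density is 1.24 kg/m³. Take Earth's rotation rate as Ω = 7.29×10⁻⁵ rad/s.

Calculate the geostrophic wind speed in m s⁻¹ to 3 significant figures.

3.36 m s⁻¹

Coriolis parameter at 40°S:
f = 2Ω sin φ = 2 × 7.29×10⁻⁵ × sin 40° = 9.37×10⁻⁵ s⁻¹
Pressure gradient: |∂P/∂n| = 100 Pa / 256000 m = 3.91×10⁻⁴ Pa/m
Geostrophic balance (pressure-gradient force = Coriolis force):
V_g = (1/(fρ)) |∂P/∂n| = 3.91×10⁻⁴ / (9.37×10⁻⁵ × 1.24) = 3.36 m/s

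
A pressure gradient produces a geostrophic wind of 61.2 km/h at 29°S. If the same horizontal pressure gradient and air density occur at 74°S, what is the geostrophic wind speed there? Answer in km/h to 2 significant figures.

31 km/h

With the same pressure gradient and density, V_g ∝ 1/f ∝ 1/sin φ.
V₂ = V₁ · sin φ₁ / sin φ₂ = 61.2 × sin 29° / sin 74°
V₂ = 61.2 × 0.4848/0.9613 = 31 km/h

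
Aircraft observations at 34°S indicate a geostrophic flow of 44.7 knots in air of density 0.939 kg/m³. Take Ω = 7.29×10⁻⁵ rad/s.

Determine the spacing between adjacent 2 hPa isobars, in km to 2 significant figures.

110 km

Coriolis parameter at 34°S:
f = 2Ω sin φ = 2 × 7.29×10⁻⁵ × sin 34° = 8.15×10⁻⁵ s⁻¹
Wind speed in SI: 44.7 knots = 23.0 m/s
Geostrophic balance rearranged: |∂P/∂n| = f ρ V_g
|∂P/∂n| = 8.15×10⁻⁵ × 0.939 × 23.0 = 1.76×10⁻³ Pa/m
Isobar spacing: Δn = ΔP/|∂P/∂n| = 200 Pa / 1.76×10⁻³ Pa/m = 113606 m ≈ 110 km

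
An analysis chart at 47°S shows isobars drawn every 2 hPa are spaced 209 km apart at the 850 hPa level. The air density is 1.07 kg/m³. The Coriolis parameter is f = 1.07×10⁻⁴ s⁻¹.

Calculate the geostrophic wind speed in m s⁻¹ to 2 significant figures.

8.4 m s⁻¹

Pressure gradient: |∂P/∂n| = 200 Pa / 209000 m = 9.57×10⁻⁴ Pa/m
Geostrophic balance (pressure-gradient force = Coriolis force):
V_g = (1/(fρ)) |∂P/∂n| = 9.57×10⁻⁴ / (1.07×10⁻⁴ × 1.07) = 8.36 m/s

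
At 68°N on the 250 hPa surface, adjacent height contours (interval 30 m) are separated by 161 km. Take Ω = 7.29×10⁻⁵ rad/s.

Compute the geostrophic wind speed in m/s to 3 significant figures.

13.5 m/s

Coriolis parameter at 68°N:
f = 2Ω sin φ = 2 × 7.29×10⁻⁵ × sin 68° = 1.35×10⁻⁴ s⁻¹
Height gradient: |∂Z/∂n| = 30 m / 161000 m = 1.86×10⁻⁴
On a pressure surface, geostrophic balance gives V_g = (g/f)|∂Z/∂n|:
V_g = 9.81 × 1.86×10⁻⁴ / 1.35×10⁻⁴ = 13.5 m/s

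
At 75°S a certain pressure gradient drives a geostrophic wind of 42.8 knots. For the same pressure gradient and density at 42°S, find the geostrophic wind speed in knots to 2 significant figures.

With the same pressure gradient and density, V_g ∝ 1/f ∝ 1/sin φ.
V₂ = V₁ · sin φ₁ / sin φ₂ = 42.8 × sin 75° / sin 42°
V₂ = 42.8 × 0.9659/0.6691 = 62 knots

62 knots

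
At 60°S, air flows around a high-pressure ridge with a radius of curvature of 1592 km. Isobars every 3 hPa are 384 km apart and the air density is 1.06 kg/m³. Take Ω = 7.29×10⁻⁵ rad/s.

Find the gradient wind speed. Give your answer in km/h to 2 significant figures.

Coriolis parameter at 60°S:
f = 2Ω sin φ = 2 × 7.29×10⁻⁵ × sin 60° = 1.26×10⁻⁴ s⁻¹
Pressure gradient: |∂P/∂n| = 300 Pa / 384000 m = 7.81×10⁻⁴ Pa/m
Geostrophic speed: V_g = |∂P/∂n|/(fρ) = 7.81×10⁻⁴/(1.26×10⁻⁴ × 1.06) = 5.84 m/s
Around a high, pressure-gradient force acts outward with centrifugal, so Coriolis balances both:
fV = (1/ρ)|∂P/∂n| + V²/R  →  V² − fR·V + fR·V_g = 0
With fR = 1.26×10⁻⁴ × 1592×10³ m = 201 m/s:
V = [fR − √((fR)² − 4 fR V_g)]/2 = [201 − √(201² − 4×201×5.84)]/2 = 6.02 m/s
Supergeostrophic (V > V_g = 5.84 m/s), as expected around a high.
Converting: 6.02 m/s × 3.6 = 22 km/h

22 km/h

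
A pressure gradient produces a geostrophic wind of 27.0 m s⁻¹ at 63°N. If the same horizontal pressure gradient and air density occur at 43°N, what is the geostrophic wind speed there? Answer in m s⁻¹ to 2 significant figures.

35 m s⁻¹

With the same pressure gradient and density, V_g ∝ 1/f ∝ 1/sin φ.
V₂ = V₁ · sin φ₁ / sin φ₂ = 27.0 × sin 63° / sin 43°
V₂ = 27.0 × 0.8910/0.6820 = 35 m s⁻¹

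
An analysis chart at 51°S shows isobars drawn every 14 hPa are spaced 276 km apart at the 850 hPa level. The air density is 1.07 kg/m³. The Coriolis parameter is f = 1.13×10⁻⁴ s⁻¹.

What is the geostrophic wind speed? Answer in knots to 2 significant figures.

82 knots

Pressure gradient: |∂P/∂n| = 1400 Pa / 276000 m = 5.07×10⁻³ Pa/m
Geostrophic balance (pressure-gradient force = Coriolis force):
V_g = (1/(fρ)) |∂P/∂n| = 5.07×10⁻³ / (1.13×10⁻⁴ × 1.07) = 42.0 m/s
Converting: 42.0 m/s × 1.944 = 82 knots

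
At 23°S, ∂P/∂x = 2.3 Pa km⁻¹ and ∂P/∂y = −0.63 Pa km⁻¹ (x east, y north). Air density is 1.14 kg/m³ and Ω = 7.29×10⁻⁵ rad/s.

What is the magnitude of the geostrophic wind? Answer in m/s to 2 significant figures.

37 m/s

Coriolis parameter at 23°S:
f = 2Ω sin φ = 2 × 7.29×10⁻⁵ × sin 23° = 5.70×10⁻⁵ s⁻¹
In the Southern Hemisphere f is negative: f = −5.70×10⁻⁵ s⁻¹.
Component geostrophic relations (x east, y north):
u_g = −(1/(fρ)) ∂P/∂y,  v_g = (1/(fρ)) ∂P/∂x
u_g = −(−0.63×10⁻³)/(−5.70×10⁻⁵ × 1.14) = −9.70 m/s;  v_g = (2.3×10⁻³)/(−5.70×10⁻⁵ × 1.14) = −35.4 m/s
|V_g| = √(u_g² + v_g²) = 36.7 m/s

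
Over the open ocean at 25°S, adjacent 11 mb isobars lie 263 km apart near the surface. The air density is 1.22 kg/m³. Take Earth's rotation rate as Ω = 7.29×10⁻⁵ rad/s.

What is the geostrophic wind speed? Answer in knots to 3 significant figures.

Coriolis parameter at 25°S:
f = 2Ω sin φ = 2 × 7.29×10⁻⁵ × sin 25° = 6.16×10⁻⁵ s⁻¹
Pressure gradient: |∂P/∂n| = 1100 Pa / 263000 m = 4.18×10⁻³ Pa/m
Geostrophic balance (pressure-gradient force = Coriolis force):
V_g = (1/(fρ)) |∂P/∂n| = 4.18×10⁻³ / (6.16×10⁻⁵ × 1.22) = 55.6 m/s
Converting: 55.6 m/s × 1.944 = 108 knots

108 knots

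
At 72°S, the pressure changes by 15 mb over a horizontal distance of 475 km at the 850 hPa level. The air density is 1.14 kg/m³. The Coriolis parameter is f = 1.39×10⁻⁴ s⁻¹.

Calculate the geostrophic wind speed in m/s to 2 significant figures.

20 m/s

Pressure gradient: |∂P/∂n| = 1500 Pa / 475000 m = 3.16×10⁻³ Pa/m
Geostrophic balance (pressure-gradient force = Coriolis force):
V_g = (1/(fρ)) |∂P/∂n| = 3.16×10⁻³ / (1.39×10⁻⁴ × 1.14) = 19.9 m/s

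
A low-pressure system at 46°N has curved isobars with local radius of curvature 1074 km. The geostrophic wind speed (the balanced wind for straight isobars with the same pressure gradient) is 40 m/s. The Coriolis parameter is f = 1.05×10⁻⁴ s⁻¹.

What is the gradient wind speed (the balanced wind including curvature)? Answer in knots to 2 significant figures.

61 knots

Around a low, centrifugal force acts outward with Coriolis, so pressure-gradient force balances both:
(1/ρ)|∂P/∂n| = fV + V²/R  →  V² + fR·V − fR·V_g = 0
With fR = 1.05×10⁻⁴ × 1074×10³ m = 113 m/s:
V = [−fR + √((fR)² + 4 fR V_g)]/2 = [−113 + √(113² + 4×113×40)]/2 = 31.3 m/s
Subgeostrophic (V < V_g = 40 m/s), as expected around a low.
Converting: 31.3 m/s × 1.944 = 61 knots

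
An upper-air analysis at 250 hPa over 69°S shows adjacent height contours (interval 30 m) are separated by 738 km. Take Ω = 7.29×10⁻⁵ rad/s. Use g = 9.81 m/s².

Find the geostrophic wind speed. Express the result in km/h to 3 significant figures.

10.5 km/h

Coriolis parameter at 69°S:
f = 2Ω sin φ = 2 × 7.29×10⁻⁵ × sin 69° = 1.36×10⁻⁴ s⁻¹
Height gradient: |∂Z/∂n| = 30 m / 738000 m = 4.07×10⁻⁵
On a pressure surface, geostrophic balance gives V_g = (g/f)|∂Z/∂n|:
V_g = 9.81 × 4.07×10⁻⁵ / 1.36×10⁻⁴ = 2.93 m/s
Converting: 2.93 m/s × 3.6 = 10.5 km/h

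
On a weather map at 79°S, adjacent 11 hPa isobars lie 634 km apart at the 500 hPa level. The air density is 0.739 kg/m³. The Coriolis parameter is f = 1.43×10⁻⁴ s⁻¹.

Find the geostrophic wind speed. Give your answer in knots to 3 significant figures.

Pressure gradient: |∂P/∂n| = 1100 Pa / 634000 m = 1.74×10⁻³ Pa/m
Geostrophic balance (pressure-gradient force = Coriolis force):
V_g = (1/(fρ)) |∂P/∂n| = 1.74×10⁻³ / (1.43×10⁻⁴ × 0.739) = 16.4 m/s
Converting: 16.4 m/s × 1.944 = 31.9 knots

31.9 knots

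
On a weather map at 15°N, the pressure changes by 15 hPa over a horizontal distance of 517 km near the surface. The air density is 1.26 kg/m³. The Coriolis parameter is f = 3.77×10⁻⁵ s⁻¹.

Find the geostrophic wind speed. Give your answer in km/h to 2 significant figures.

Pressure gradient: |∂P/∂n| = 1500 Pa / 517000 m = 2.90×10⁻³ Pa/m
Geostrophic balance (pressure-gradient force = Coriolis force):
V_g = (1/(fρ)) |∂P/∂n| = 2.90×10⁻³ / (3.77×10⁻⁵ × 1.26) = 61.1 m/s
Converting: 61.1 m/s × 3.6 = 220 km/h

220 km/h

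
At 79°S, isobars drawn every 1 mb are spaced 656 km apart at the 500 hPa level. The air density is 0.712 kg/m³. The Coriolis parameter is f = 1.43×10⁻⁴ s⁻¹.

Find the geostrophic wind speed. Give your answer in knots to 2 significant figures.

Pressure gradient: |∂P/∂n| = 100 Pa / 656000 m = 1.52×10⁻⁴ Pa/m
Geostrophic balance (pressure-gradient force = Coriolis force):
V_g = (1/(fρ)) |∂P/∂n| = 1.52×10⁻⁴ / (1.43×10⁻⁴ × 0.712) = 1.50 m/s
Converting: 1.50 m/s × 1.944 = 2.9 knots

2.9 knots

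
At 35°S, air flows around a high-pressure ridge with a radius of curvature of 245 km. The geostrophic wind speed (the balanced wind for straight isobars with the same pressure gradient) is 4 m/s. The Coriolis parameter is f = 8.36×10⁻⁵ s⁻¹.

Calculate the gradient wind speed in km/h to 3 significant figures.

Around a high, pressure-gradient force acts outward with centrifugal, so Coriolis balances both:
fV = (1/ρ)|∂P/∂n| + V²/R  →  V² − fR·V + fR·V_g = 0
With fR = 8.36×10⁻⁵ × 245×10³ m = 20.5 m/s:
V = [fR − √((fR)² − 4 fR V_g)]/2 = [20.5 − √(20.5² − 4×20.5×4)]/2 = 5.45 m/s
Supergeostrophic (V > V_g = 4 m/s), as expected around a high.
Converting: 5.45 m/s × 3.6 = 19.6 km/h

19.6 km/h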